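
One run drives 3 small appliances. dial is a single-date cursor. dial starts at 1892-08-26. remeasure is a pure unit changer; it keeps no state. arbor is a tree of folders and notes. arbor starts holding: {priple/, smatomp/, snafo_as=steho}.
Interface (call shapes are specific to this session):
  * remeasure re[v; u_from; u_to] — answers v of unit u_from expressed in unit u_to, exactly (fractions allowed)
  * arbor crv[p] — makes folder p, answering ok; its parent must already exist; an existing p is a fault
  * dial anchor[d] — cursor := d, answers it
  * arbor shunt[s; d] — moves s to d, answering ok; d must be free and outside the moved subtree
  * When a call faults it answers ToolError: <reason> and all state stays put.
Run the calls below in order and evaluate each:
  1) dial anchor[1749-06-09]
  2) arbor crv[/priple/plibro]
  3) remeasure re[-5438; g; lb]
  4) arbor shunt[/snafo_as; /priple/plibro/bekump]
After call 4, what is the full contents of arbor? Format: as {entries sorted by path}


Next I call dial anchor(d→1749-06-09), and observe 1749-06-09.
Now I run arbor crv(p→/priple/plibro), and see ok.
Next I call remeasure re(v→-5438, u_from→g, u_to→lb), and see -543800000/45359237.
Then arbor shunt(s→/snafo_as, d→/priple/plibro/bekump), and get ok.

Answer: {priple/, priple/plibro/, priple/plibro/bekump=steho, smatomp/}


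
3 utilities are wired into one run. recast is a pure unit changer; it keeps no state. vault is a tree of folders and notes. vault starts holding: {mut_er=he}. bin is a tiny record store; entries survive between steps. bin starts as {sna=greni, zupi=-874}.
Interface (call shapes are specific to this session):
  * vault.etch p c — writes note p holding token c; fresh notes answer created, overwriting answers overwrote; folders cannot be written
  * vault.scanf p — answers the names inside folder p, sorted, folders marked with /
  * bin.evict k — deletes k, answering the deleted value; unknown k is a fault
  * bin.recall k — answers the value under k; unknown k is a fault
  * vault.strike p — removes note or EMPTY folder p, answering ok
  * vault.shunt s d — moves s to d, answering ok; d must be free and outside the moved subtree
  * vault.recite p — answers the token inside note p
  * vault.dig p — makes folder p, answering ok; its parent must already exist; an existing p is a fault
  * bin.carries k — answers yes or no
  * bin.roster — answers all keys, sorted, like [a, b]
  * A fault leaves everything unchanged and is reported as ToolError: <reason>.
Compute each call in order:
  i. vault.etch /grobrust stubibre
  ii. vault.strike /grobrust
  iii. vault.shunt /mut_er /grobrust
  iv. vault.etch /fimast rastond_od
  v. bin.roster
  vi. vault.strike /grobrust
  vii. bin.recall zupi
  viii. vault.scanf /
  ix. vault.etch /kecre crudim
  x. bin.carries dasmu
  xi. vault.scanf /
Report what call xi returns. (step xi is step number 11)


% etch /grobrust stubibre
:: created
% strike /grobrust
:: ok
% shunt /mut_er /grobrust
:: ok
% etch /fimast rastond_od
:: created
% roster
:: [sna, zupi]
% strike /grobrust
:: ok
% recall zupi
:: -874
% scanf /
:: [fimast]
% etch /kecre crudim
:: created
% carries dasmu
:: no
% scanf /
:: [fimast, kecre]

Answer: [fimast, kecre]


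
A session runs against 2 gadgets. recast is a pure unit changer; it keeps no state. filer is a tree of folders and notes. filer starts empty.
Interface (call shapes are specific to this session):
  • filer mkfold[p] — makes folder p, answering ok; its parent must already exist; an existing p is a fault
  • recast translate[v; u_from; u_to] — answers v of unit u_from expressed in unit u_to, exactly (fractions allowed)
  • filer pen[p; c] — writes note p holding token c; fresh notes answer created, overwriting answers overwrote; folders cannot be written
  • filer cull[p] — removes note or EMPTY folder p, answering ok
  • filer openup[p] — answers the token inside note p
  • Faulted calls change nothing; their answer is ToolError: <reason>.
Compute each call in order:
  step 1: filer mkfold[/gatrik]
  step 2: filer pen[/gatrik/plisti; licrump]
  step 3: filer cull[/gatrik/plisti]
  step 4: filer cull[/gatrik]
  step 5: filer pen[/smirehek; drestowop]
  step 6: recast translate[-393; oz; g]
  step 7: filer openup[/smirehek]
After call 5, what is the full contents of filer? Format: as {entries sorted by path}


;; filer mkfold(p→/gatrik) => ok
;; filer pen(p→/gatrik/plisti, c→licrump) => created
;; filer cull(p→/gatrik/plisti) => ok
;; filer cull(p→/gatrik) => ok
;; filer pen(p→/smirehek, c→drestowop) => created
;; recast translate(v→-393, u_from→oz, u_to→g) => -17826180141/1600000
;; filer openup(p→/smirehek) => drestowop

Answer: {smirehek=drestowop}


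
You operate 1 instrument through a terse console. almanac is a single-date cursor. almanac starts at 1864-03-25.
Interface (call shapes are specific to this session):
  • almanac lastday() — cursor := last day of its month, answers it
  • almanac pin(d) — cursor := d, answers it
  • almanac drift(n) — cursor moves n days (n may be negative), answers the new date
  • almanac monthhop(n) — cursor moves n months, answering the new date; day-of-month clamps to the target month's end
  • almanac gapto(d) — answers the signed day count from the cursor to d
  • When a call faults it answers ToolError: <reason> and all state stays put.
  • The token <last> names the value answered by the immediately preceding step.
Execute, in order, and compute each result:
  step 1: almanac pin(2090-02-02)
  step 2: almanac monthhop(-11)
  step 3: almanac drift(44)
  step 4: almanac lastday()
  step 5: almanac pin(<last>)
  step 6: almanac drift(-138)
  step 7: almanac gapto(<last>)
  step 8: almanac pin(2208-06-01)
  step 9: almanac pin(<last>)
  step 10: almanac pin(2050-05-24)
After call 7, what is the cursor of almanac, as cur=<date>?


// almanac pin(d='2090-02-02') ~> 2090-02-02
// almanac monthhop(n='-11') ~> 2089-03-02
// almanac drift(n='44') ~> 2089-04-15
// almanac lastday() ~> 2089-04-30
// almanac pin(d='<last>') ~> 2089-04-30
// almanac drift(n='-138') ~> 2088-12-13
// almanac gapto(d='<last>') ~> 0
// almanac pin(d='2208-06-01') ~> 2208-06-01
// almanac pin(d='<last>') ~> 2208-06-01
// almanac pin(d='2050-05-24') ~> 2050-05-24

Answer: cur=2088-12-13


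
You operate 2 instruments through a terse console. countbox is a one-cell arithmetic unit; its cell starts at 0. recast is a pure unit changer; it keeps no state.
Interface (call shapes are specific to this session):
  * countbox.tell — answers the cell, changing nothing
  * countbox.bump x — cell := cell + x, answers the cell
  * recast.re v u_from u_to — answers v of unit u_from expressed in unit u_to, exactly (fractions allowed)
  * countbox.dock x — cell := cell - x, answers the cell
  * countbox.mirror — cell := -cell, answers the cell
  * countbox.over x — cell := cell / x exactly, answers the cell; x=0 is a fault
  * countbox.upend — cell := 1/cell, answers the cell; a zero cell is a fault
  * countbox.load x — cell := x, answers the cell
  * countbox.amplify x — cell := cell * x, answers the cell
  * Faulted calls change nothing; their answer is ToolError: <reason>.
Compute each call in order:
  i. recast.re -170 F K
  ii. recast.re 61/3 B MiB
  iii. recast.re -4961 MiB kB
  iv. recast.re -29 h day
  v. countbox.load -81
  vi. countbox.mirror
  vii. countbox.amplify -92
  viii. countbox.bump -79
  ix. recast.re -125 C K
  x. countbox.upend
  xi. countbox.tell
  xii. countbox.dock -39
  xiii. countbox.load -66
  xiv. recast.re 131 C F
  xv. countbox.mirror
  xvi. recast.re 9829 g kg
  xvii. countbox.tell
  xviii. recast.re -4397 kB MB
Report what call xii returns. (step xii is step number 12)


Answer: 293708/7531

Derivation:
# recast.re(v→-170, u_from→F, u_to→K) ~> 28967/180
# recast.re(v→61/3, u_from→B, u_to→MiB) ~> 61/3145728
# recast.re(v→-4961, u_from→MiB, u_to→kB) ~> -650248192/125
# recast.re(v→-29, u_from→h, u_to→day) ~> -29/24
# countbox.load(x→-81) ~> -81
# countbox.mirror() ~> 81
# countbox.amplify(x→-92) ~> -7452
# countbox.bump(x→-79) ~> -7531
# recast.re(v→-125, u_from→C, u_to→K) ~> 2963/20
# countbox.upend() ~> -1/7531
# countbox.tell() ~> -1/7531
# countbox.dock(x→-39) ~> 293708/7531
# countbox.load(x→-66) ~> -66
# recast.re(v→131, u_from→C, u_to→F) ~> 1339/5
# countbox.mirror() ~> 66
# recast.re(v→9829, u_from→g, u_to→kg) ~> 9829/1000
# countbox.tell() ~> 66
# recast.re(v→-4397, u_from→kB, u_to→MB) ~> -4397/1000


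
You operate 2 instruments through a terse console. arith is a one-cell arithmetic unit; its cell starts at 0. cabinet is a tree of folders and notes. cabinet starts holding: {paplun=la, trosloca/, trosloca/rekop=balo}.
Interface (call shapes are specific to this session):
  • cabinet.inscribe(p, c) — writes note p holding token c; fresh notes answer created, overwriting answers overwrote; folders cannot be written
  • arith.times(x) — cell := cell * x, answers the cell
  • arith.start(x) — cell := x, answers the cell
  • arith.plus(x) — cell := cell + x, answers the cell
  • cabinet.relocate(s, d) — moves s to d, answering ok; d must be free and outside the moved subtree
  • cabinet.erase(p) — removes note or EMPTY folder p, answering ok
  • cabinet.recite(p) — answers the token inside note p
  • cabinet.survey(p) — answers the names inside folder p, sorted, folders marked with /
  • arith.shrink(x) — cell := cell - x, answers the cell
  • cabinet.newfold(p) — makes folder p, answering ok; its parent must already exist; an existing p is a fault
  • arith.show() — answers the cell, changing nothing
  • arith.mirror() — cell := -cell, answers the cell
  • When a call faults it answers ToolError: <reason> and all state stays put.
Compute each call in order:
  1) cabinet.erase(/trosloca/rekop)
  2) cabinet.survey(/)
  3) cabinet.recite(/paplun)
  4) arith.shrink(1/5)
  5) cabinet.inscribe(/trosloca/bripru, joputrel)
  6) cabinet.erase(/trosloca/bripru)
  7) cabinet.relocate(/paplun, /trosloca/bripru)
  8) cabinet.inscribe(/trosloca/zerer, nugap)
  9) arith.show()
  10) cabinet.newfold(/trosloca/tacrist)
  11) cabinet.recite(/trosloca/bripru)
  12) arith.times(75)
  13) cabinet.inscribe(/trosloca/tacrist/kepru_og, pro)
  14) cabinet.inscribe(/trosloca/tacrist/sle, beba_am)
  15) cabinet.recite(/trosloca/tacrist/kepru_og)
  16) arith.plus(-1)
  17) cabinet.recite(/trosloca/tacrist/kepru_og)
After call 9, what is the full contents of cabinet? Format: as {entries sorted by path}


~$ cabinet.erase p='/trosloca/rekop'
= ok
~$ cabinet.survey p='/'
= [paplun, trosloca/]
~$ cabinet.recite p='/paplun'
= la
~$ arith.shrink x='1/5'
= -1/5
~$ cabinet.inscribe p='/trosloca/bripru' c='joputrel'
= created
~$ cabinet.erase p='/trosloca/bripru'
= ok
~$ cabinet.relocate s='/paplun' d='/trosloca/bripru'
= ok
~$ cabinet.inscribe p='/trosloca/zerer' c='nugap'
= created
~$ arith.show
= -1/5
~$ cabinet.newfold p='/trosloca/tacrist'
= ok
~$ cabinet.recite p='/trosloca/bripru'
= la
~$ arith.times x='75'
= -15
~$ cabinet.inscribe p='/trosloca/tacrist/kepru_og' c='pro'
= created
~$ cabinet.inscribe p='/trosloca/tacrist/sle' c='beba_am'
= created
~$ cabinet.recite p='/trosloca/tacrist/kepru_og'
= pro
~$ arith.plus x='-1'
= -16
~$ cabinet.recite p='/trosloca/tacrist/kepru_og'
= pro

Answer: {trosloca/, trosloca/bripru=la, trosloca/zerer=nugap}


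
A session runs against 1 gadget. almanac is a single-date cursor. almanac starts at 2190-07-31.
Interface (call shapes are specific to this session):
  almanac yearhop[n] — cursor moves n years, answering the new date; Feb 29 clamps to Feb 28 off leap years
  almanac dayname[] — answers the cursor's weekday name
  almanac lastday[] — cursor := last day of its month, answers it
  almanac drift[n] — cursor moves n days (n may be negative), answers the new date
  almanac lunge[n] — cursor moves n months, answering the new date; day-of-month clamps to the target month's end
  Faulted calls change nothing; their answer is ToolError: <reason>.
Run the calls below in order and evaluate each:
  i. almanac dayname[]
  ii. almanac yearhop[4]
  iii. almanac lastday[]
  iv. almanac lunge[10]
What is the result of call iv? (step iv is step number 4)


Answer: 2195-05-31

Derivation:
I run almanac dayname, giving Saturday.
I try almanac yearhop with n='4', — result: 2194-07-31.
Using almanac lastday, yielding 2194-07-31.
Then almanac lunge with n='10', — result: 2195-05-31.


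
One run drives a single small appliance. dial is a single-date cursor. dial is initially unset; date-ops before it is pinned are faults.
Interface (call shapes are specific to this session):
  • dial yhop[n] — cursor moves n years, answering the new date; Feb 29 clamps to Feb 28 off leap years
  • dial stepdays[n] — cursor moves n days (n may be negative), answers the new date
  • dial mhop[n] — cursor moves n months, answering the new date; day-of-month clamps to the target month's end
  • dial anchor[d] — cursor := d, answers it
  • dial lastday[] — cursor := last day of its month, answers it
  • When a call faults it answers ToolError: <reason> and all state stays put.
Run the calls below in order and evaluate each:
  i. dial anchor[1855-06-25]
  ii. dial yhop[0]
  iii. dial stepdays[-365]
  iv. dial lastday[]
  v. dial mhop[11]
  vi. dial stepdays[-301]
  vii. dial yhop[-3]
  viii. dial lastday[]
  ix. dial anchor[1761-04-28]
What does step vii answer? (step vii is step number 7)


→ dial anchor(1855-06-25)
← 1855-06-25
→ dial yhop(0)
← 1855-06-25
→ dial stepdays(-365)
← 1854-06-25
→ dial lastday()
← 1854-06-30
→ dial mhop(11)
← 1855-05-30
→ dial stepdays(-301)
← 1854-08-02
→ dial yhop(-3)
← 1851-08-02
→ dial lastday()
← 1851-08-31
→ dial anchor(1761-04-28)
← 1761-04-28

Answer: 1851-08-02


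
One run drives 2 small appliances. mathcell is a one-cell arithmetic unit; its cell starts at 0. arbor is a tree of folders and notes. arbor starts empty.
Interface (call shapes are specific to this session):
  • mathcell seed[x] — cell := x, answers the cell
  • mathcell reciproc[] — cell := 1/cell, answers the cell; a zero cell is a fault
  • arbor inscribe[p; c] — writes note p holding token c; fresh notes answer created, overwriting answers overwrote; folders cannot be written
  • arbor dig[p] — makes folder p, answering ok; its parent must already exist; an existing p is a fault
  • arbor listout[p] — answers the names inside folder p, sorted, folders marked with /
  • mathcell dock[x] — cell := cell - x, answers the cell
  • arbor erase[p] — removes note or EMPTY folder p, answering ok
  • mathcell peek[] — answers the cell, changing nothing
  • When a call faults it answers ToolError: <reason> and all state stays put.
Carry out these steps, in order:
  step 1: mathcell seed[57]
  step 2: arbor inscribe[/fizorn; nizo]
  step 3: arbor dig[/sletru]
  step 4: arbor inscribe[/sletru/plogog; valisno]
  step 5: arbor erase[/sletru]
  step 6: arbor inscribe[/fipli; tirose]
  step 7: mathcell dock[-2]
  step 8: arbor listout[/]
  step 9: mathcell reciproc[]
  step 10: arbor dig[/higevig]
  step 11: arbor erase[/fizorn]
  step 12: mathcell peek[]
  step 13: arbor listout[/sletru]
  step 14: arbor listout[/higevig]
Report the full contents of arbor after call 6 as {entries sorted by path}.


Answer: {fipli=tirose, fizorn=nizo, sletru/, sletru/plogog=valisno}

Derivation:
==> mathcell seed(57)
<== 57
==> arbor inscribe(/fizorn, nizo)
<== created
==> arbor dig(/sletru)
<== ok
==> arbor inscribe(/sletru/plogog, valisno)
<== created
==> arbor erase(/sletru)
<== ToolError: not empty
==> arbor inscribe(/fipli, tirose)
<== created
==> mathcell dock(-2)
<== 59
==> arbor listout(/)
<== [fipli, fizorn, sletru/]
==> mathcell reciproc()
<== 1/59
==> arbor dig(/higevig)
<== ok
==> arbor erase(/fizorn)
<== ok
==> mathcell peek()
<== 1/59
==> arbor listout(/sletru)
<== [plogog]
==> arbor listout(/higevig)
<== []


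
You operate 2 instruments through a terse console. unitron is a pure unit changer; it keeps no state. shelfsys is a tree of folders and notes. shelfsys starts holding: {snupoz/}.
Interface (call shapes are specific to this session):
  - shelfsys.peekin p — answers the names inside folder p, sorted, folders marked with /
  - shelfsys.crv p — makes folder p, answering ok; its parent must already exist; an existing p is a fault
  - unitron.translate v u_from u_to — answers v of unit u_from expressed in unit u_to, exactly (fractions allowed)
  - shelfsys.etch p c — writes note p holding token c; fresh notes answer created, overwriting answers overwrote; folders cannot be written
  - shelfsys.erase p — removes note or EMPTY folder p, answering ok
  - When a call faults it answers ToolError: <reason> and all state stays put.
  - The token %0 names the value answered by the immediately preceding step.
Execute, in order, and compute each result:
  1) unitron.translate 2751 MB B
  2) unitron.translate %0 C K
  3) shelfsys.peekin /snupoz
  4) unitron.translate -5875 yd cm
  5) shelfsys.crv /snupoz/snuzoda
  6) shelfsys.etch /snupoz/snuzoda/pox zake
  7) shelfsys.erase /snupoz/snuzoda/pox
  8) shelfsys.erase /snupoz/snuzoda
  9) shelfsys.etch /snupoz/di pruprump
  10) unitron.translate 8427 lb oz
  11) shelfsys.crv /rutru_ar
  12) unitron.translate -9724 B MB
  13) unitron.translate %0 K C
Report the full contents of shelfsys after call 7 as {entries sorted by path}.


Answer: {snupoz/, snupoz/snuzoda/}

Derivation:
~$ unitron.translate v='2751' u_from='MB' u_to='B'
  2751000000
~$ unitron.translate v='%0' u_from='C' u_to='K'
  55020005463/20
~$ shelfsys.peekin p='/snupoz'
  []
~$ unitron.translate v='-5875' u_from='yd' u_to='cm'
  -537210
~$ shelfsys.crv p='/snupoz/snuzoda'
  ok
~$ shelfsys.etch p='/snupoz/snuzoda/pox' c='zake'
  created
~$ shelfsys.erase p='/snupoz/snuzoda/pox'
  ok
~$ shelfsys.erase p='/snupoz/snuzoda'
  ok
~$ shelfsys.etch p='/snupoz/di' c='pruprump'
  created
~$ unitron.translate v='8427' u_from='lb' u_to='oz'
  134832
~$ shelfsys.crv p='/rutru_ar'
  ok
~$ unitron.translate v='-9724' u_from='B' u_to='MB'
  -2431/250000
~$ unitron.translate v='%0' u_from='K' u_to='C'
  -68289931/250000


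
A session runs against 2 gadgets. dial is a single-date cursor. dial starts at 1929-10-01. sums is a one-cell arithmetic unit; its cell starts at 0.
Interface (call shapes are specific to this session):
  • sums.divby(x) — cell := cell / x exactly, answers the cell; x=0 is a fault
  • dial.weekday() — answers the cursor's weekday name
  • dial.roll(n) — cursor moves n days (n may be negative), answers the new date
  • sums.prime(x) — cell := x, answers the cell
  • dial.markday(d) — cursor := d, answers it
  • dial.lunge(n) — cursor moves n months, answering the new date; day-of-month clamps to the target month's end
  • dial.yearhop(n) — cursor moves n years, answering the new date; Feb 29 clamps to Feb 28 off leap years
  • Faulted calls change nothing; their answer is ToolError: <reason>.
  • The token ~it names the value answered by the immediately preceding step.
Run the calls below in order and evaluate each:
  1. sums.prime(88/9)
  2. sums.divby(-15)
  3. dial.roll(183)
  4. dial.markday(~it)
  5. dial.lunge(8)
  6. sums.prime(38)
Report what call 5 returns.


CALL sums.prime[x='88/9']
RET  88/9
CALL sums.divby[x='-15']
RET  -88/135
CALL dial.roll[n='183']
RET  1930-04-02
CALL dial.markday[d='~it']
RET  1930-04-02
CALL dial.lunge[n='8']
RET  1930-12-02
CALL sums.prime[x='38']
RET  38

Answer: 1930-12-02


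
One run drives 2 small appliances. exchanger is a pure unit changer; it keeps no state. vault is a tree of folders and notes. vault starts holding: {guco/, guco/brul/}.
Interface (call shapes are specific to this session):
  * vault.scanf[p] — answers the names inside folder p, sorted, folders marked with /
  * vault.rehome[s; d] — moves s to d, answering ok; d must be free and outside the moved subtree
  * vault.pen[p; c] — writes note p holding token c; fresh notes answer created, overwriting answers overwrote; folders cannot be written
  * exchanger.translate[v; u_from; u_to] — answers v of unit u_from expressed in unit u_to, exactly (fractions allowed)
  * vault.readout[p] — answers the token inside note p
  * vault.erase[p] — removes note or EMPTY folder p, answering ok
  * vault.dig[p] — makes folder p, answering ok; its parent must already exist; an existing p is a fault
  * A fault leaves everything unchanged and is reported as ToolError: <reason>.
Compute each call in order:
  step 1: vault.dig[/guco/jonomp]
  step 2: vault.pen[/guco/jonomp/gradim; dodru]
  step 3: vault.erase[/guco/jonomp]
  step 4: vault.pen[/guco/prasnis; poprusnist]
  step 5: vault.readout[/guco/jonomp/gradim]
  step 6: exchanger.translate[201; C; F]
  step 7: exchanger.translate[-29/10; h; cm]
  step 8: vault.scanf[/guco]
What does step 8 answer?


Calling dig on /guco/jonomp, and observe ok.
I use pen on /guco/jonomp/gradim, dodru: created.
I run erase on /guco/jonomp, and see ToolError: not empty.
Using pen on /guco/prasnis, poprusnist, giving created.
Next I call readout on /guco/jonomp/gradim, and observe dodru.
Using translate on 201, C, F, → 1969/5.
I call translate on -29/10, h, cm, and get ToolError: incompatible units.
Now I run scanf on /guco, which returns [brul/, jonomp/, prasnis].

Answer: [brul/, jonomp/, prasnis]


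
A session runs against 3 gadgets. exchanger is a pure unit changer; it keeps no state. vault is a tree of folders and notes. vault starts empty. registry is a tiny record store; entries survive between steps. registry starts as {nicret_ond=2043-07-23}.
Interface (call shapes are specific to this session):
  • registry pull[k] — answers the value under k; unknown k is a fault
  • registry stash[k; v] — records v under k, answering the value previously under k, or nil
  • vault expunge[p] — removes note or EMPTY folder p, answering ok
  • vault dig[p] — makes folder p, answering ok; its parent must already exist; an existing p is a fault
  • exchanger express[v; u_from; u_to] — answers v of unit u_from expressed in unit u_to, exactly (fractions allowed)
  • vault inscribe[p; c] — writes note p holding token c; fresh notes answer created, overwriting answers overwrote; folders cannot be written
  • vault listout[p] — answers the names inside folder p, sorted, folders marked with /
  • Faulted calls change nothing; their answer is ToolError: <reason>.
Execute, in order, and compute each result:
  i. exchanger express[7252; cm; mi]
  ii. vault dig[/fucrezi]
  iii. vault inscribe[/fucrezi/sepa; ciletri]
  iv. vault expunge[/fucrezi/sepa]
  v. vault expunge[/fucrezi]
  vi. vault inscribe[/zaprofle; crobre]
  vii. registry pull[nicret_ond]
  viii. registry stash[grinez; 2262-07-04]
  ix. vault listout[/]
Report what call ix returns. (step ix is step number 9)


Answer: [zaprofle]

Derivation:
~$ exchanger express v: 7252 u_from: cm u_to: mi
  9065/201168
~$ vault dig p: /fucrezi
  ok
~$ vault inscribe p: /fucrezi/sepa c: ciletri
  created
~$ vault expunge p: /fucrezi/sepa
  ok
~$ vault expunge p: /fucrezi
  ok
~$ vault inscribe p: /zaprofle c: crobre
  created
~$ registry pull k: nicret_ond
  2043-07-23
~$ registry stash k: grinez v: 2262-07-04
  nil
~$ vault listout p: /
  [zaprofle]


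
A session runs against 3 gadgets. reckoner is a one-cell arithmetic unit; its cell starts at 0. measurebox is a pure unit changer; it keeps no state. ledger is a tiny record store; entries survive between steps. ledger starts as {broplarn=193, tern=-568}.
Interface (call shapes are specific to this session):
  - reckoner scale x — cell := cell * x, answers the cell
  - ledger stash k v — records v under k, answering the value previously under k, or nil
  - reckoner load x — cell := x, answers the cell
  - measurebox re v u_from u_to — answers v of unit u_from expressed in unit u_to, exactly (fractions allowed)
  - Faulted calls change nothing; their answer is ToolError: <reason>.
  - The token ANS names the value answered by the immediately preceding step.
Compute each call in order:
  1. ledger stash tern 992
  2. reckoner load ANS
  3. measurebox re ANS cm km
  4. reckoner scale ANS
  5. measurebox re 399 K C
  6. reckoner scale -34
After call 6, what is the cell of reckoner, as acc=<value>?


$ ledger stash k=tern v=992
:: -568
$ reckoner load x=ANS
:: -568
$ measurebox re v=ANS u_from=cm u_to=km
:: -71/12500
$ reckoner scale x=ANS
:: 10082/3125
$ measurebox re v=399 u_from=K u_to=C
:: 2517/20
$ reckoner scale x=-34
:: -342788/3125

Answer: acc=-342788/3125


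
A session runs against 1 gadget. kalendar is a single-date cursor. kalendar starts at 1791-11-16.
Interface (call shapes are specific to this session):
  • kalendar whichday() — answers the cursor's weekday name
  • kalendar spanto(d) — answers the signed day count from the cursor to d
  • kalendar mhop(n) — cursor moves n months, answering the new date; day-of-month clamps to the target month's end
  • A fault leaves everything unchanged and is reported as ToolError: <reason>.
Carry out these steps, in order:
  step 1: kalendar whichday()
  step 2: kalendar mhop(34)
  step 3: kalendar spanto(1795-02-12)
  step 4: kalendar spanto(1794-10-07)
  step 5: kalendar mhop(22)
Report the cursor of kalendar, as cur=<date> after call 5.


;; kalendar whichday() => Wednesday
;; kalendar mhop(n='34') => 1794-09-16
;; kalendar spanto(d='1795-02-12') => 149
;; kalendar spanto(d='1794-10-07') => 21
;; kalendar mhop(n='22') => 1796-07-16

Answer: cur=1796-07-16


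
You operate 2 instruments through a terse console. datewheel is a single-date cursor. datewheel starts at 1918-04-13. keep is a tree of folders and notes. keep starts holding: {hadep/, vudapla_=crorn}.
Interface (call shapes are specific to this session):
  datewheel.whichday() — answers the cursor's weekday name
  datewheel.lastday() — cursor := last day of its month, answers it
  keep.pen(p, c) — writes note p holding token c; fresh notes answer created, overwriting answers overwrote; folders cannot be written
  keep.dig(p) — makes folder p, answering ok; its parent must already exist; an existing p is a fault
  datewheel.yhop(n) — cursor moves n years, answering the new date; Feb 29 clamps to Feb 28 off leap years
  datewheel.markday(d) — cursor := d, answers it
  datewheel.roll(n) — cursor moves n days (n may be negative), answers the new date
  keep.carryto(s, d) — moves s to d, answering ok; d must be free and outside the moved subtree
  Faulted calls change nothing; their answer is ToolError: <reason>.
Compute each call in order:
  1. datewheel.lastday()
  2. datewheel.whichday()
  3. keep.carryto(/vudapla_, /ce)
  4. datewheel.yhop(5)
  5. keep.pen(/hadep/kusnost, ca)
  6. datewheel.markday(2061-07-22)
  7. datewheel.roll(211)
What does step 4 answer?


// 1. lastday() == 1918-04-30
// 2. whichday() == Tuesday
// 3. carryto(s→/vudapla_, d→/ce) == ok
// 4. yhop(n→5) == 1923-04-30
// 5. pen(p→/hadep/kusnost, c→ca) == created
// 6. markday(d→2061-07-22) == 2061-07-22
// 7. roll(n→211) == 2062-02-18

Answer: 1923-04-30


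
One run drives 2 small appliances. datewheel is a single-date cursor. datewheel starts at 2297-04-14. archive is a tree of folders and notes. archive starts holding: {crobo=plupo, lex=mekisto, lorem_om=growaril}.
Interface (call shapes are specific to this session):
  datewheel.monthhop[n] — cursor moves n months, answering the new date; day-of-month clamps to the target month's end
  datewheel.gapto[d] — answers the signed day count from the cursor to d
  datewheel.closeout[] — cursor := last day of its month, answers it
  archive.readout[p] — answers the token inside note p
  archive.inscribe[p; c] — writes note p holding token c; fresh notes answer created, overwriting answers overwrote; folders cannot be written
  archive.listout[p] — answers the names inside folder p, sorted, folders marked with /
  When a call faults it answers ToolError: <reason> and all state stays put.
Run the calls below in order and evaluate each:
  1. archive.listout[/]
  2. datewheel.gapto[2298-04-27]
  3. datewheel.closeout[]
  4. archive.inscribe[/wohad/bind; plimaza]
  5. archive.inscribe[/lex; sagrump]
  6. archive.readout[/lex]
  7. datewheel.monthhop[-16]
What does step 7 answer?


# 1. archive.listout(p→/) == [crobo, lex, lorem_om]
# 2. datewheel.gapto(d→2298-04-27) == 378
# 3. datewheel.closeout() == 2297-04-30
# 4. archive.inscribe(p→/wohad/bind, c→plimaza) == ToolError: no parent
# 5. archive.inscribe(p→/lex, c→sagrump) == overwrote
# 6. archive.readout(p→/lex) == sagrump
# 7. datewheel.monthhop(n→-16) == 2295-12-30

Answer: 2295-12-30


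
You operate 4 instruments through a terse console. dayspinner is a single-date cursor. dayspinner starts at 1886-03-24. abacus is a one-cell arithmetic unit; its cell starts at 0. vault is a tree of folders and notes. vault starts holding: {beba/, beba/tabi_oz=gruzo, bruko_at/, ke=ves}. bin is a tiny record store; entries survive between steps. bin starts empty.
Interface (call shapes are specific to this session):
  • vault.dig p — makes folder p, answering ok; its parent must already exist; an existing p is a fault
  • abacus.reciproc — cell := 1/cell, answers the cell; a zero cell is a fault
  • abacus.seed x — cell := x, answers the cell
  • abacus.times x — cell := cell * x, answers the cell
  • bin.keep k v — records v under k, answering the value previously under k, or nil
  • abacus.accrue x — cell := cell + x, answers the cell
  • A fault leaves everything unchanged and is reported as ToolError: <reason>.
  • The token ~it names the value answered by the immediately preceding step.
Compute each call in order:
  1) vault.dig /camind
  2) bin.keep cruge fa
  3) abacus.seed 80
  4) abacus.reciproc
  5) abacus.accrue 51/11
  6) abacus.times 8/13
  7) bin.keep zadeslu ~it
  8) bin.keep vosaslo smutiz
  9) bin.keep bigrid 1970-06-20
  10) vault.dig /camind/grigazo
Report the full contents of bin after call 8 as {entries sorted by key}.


// dig(p→/camind) : ok
// keep(k→cruge, v→fa) : nil
// seed(x→80) : 80
// reciproc() : 1/80
// accrue(x→51/11) : 4091/880
// times(x→8/13) : 4091/1430
// keep(k→zadeslu, v→~it) : nil
// keep(k→vosaslo, v→smutiz) : nil
// keep(k→bigrid, v→1970-06-20) : nil
// dig(p→/camind/grigazo) : ok

Answer: {cruge=fa, vosaslo=smutiz, zadeslu=4091/1430}


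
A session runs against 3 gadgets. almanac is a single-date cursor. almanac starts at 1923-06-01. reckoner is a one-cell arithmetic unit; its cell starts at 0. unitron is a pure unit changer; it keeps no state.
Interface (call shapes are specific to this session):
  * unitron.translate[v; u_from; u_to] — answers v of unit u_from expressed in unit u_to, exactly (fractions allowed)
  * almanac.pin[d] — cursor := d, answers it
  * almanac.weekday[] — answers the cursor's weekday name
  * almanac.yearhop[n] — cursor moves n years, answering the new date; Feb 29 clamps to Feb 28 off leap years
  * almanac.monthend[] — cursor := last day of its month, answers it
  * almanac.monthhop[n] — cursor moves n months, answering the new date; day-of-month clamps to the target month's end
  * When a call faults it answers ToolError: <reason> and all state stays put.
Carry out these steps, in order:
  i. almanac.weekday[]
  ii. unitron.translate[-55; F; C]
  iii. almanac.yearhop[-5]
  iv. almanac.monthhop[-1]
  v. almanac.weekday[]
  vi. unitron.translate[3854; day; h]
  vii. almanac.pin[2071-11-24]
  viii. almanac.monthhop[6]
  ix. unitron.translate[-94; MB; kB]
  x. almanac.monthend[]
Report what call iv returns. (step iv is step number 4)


-- 1. weekday() : Friday
-- 2. translate(v: -55, u_from: F, u_to: C) : -145/3
-- 3. yearhop(n: -5) : 1918-06-01
-- 4. monthhop(n: -1) : 1918-05-01
-- 5. weekday() : Wednesday
-- 6. translate(v: 3854, u_from: day, u_to: h) : 92496
-- 7. pin(d: 2071-11-24) : 2071-11-24
-- 8. monthhop(n: 6) : 2072-05-24
-- 9. translate(v: -94, u_from: MB, u_to: kB) : -94000
-- 10. monthend() : 2072-05-31

Answer: 1918-05-01


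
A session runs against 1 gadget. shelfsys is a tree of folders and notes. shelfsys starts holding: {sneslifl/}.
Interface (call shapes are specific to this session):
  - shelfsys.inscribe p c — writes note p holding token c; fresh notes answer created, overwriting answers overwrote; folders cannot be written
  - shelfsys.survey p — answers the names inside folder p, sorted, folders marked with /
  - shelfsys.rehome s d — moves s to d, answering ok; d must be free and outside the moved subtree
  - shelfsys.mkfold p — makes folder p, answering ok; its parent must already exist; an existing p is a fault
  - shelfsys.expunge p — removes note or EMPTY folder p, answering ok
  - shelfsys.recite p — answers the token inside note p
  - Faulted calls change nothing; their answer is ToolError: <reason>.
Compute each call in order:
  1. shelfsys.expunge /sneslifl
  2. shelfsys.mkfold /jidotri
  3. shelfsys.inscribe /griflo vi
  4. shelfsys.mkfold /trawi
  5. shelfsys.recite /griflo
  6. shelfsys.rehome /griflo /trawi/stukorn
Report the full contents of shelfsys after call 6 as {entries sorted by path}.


·→ shelfsys.expunge(p→/sneslifl)
·← ok
·→ shelfsys.mkfold(p→/jidotri)
·← ok
·→ shelfsys.inscribe(p→/griflo, c→vi)
·← created
·→ shelfsys.mkfold(p→/trawi)
·← ok
·→ shelfsys.recite(p→/griflo)
·← vi
·→ shelfsys.rehome(s→/griflo, d→/trawi/stukorn)
·← ok

Answer: {jidotri/, trawi/, trawi/stukorn=vi}


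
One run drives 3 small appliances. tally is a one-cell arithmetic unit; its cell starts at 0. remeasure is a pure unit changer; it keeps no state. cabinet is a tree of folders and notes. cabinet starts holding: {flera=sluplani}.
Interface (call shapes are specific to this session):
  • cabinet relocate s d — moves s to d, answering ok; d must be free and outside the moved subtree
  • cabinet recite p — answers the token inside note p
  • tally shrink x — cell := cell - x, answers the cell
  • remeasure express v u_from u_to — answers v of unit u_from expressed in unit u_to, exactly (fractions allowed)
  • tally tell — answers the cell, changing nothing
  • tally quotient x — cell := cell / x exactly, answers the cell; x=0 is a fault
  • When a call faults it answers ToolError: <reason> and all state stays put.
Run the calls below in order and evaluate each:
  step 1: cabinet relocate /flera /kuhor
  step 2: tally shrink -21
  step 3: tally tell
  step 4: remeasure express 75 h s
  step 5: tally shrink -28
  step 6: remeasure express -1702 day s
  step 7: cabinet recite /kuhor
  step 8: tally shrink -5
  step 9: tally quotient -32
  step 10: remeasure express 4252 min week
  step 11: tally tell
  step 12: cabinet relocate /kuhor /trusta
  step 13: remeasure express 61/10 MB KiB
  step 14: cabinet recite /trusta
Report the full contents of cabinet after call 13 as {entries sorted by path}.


Answer: {trusta=sluplani}

Derivation:
Act: cabinet relocate[/flera; /kuhor]
Obs: ok
Act: tally shrink[-21]
Obs: 21
Act: tally tell[]
Obs: 21
Act: remeasure express[75; h; s]
Obs: 270000
Act: tally shrink[-28]
Obs: 49
Act: remeasure express[-1702; day; s]
Obs: -147052800
Act: cabinet recite[/kuhor]
Obs: sluplani
Act: tally shrink[-5]
Obs: 54
Act: tally quotient[-32]
Obs: -27/16
Act: remeasure express[4252; min; week]
Obs: 1063/2520
Act: tally tell[]
Obs: -27/16
Act: cabinet relocate[/kuhor; /trusta]
Obs: ok
Act: remeasure express[61/10; MB; KiB]
Obs: 190625/32
Act: cabinet recite[/trusta]
Obs: sluplani


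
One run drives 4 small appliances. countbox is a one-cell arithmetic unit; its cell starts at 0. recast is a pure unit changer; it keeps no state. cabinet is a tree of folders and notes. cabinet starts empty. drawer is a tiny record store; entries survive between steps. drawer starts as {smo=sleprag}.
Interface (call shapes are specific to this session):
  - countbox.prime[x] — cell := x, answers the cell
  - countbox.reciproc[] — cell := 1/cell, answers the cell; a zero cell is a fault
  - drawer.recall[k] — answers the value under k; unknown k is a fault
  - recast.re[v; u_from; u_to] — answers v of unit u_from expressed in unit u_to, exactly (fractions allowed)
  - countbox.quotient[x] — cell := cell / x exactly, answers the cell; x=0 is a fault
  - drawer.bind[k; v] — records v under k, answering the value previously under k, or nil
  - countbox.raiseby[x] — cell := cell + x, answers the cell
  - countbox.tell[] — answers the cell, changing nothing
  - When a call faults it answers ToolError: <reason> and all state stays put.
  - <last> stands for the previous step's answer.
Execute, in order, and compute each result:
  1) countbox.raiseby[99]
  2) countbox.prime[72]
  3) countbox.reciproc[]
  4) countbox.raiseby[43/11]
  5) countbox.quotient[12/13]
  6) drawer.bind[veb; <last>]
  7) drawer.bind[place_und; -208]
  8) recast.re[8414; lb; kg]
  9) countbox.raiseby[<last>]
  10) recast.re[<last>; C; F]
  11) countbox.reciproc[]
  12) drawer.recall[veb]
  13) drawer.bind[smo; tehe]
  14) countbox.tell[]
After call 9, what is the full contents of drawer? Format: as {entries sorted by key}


Answer: {place_und=-208, smo=sleprag, veb=40391/9504}

Derivation:
$ countbox.raiseby 99
[out] 99
$ countbox.prime 72
[out] 72
$ countbox.reciproc
[out] 1/72
$ countbox.raiseby 43/11
[out] 3107/792
$ countbox.quotient 12/13
[out] 40391/9504
$ drawer.bind veb <last>
[out] nil
$ drawer.bind place_und -208
[out] nil
$ recast.re 8414 lb kg
[out] 190826310059/50000000
$ countbox.raiseby <last>
[out] 56738525025023/14850000000
$ recast.re <last> C F
[out] 57002525025023/8250000000
$ countbox.reciproc
[out] 14850000000/56738525025023
$ drawer.recall veb
[out] 40391/9504
$ drawer.bind smo tehe
[out] sleprag
$ countbox.tell
[out] 14850000000/56738525025023


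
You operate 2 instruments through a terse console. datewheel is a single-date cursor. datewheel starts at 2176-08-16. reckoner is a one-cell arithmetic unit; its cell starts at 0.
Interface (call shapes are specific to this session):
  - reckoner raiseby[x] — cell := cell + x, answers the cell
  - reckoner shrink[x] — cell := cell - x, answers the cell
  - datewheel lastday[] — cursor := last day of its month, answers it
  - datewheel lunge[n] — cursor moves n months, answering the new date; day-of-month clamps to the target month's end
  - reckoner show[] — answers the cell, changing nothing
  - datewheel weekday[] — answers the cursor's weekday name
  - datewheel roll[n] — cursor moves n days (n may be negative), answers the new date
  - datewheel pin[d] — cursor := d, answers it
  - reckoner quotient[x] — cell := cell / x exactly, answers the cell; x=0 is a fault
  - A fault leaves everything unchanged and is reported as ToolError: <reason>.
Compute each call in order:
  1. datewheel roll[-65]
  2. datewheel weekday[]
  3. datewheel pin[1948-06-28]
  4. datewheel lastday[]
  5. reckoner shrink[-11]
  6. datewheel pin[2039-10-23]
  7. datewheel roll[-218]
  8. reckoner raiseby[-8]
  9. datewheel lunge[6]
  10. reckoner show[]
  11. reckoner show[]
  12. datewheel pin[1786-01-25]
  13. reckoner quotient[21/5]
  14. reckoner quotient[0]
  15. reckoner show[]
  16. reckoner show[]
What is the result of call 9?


Next I call datewheel roll using n=-65, — result: 2176-06-12.
I use datewheel weekday, yielding Wednesday.
Using datewheel pin using d=1948-06-28, — result: 1948-06-28.
I call datewheel lastday, which returns 1948-06-30.
I call reckoner shrink using x=-11, which returns 11.
Next I call datewheel pin using d=2039-10-23, and see 2039-10-23.
Using datewheel roll using n=-218, and observe 2039-03-19.
I invoke reckoner raiseby using x=-8: 3.
Calling datewheel lunge using n=6, giving 2039-09-19.
Using reckoner show, and see 3.
I try reckoner show, and see 3.
I try datewheel pin using d=1786-01-25, and observe 1786-01-25.
Invoking reckoner quotient using x=21/5, and see 5/7.
I call reckoner quotient using x=0, and get ToolError: division by zero.
Then reckoner show(), and observe 5/7.
Using reckoner show(), which returns 5/7.

Answer: 2039-09-19
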